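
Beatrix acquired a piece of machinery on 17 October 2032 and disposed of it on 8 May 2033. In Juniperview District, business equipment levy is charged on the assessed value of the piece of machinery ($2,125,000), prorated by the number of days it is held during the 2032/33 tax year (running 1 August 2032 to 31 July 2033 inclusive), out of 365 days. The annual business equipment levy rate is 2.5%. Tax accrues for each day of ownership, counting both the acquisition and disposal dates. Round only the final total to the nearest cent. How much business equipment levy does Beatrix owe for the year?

$29,691.78

Days held (17 October 2032 – 8 May 2033): 204 out of 365
Tax = $2,125,000 × 2.5% × 204/365 = $29,691.7808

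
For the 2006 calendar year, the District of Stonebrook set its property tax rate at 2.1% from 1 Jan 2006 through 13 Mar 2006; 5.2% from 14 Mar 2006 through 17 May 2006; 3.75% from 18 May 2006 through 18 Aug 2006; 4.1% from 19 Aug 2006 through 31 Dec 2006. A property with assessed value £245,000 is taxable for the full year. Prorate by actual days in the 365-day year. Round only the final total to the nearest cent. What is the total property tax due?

1 Jan – 13 Mar 2006: 72 days at 2.1% → £245,000 × 2.1% × 72/365 = £1,014.9041
14 Mar – 17 May 2006: 65 days at 5.2% → £245,000 × 5.2% × 65/365 = £2,268.7671
18 May – 18 Aug 2006: 93 days at 3.75% → £245,000 × 3.75% × 93/365 = £2,340.9247
19 Aug – 31 Dec 2006: 135 days at 4.1% → £245,000 × 4.1% × 135/365 = £3,715.2740
Total = £9,339.8699

£9,339.87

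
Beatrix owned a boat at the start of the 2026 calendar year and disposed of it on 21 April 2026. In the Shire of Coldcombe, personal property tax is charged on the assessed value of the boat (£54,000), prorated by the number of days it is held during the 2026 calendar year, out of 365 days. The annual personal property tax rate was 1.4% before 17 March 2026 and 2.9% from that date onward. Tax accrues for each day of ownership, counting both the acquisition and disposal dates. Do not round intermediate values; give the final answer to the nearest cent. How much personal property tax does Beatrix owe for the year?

1 January – 16 March 2026: 75 days at 1.4% → £54,000 × 1.4% × 75/365 = £155.3425
17 March – 21 April 2026: 36 days at 2.9% → £54,000 × 2.9% × 36/365 = £154.4548
Total = £309.7973

£309.80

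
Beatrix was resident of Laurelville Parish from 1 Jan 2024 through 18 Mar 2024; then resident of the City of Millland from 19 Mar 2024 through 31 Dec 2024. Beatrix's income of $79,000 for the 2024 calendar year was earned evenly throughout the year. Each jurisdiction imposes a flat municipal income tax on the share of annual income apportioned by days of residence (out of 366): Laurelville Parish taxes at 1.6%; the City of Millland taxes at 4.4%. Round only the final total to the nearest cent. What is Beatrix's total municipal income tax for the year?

$3,004.59

Laurelville Parish, 1 Jan – 18 Mar 2024: 78 days → $79,000 × 1.6% × 78/366 = $269.3770
The City of Millland, 19 Mar – 31 Dec 2024: 288 days → $79,000 × 4.4% × 288/366 = $2,735.2131
Total = $3,004.5902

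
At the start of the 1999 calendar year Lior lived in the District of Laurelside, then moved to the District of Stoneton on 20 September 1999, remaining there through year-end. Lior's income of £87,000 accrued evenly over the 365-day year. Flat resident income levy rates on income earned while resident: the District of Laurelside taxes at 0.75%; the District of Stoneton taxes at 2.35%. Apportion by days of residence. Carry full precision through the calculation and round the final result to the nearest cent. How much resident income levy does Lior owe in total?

£1,045.31

The District of Laurelside, 1 January – 19 September 1999: 262 days → £87,000 × 0.75% × 262/365 = £468.3699
The District of Stoneton, 20 September – 31 December 1999: 103 days → £87,000 × 2.35% × 103/365 = £576.9411
Total = £1,045.3110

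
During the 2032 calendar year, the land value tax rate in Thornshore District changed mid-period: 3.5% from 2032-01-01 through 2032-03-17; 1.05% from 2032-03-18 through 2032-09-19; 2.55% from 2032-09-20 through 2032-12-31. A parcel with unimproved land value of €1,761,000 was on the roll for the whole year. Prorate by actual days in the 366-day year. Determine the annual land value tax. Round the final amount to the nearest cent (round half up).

€35,001.08

2032-01-01 to 2032-03-17: 77 days at 3.5% → €1,761,000 × 3.5% × 77/366 = €12,966.9262
2032-03-18 to 2032-09-19: 186 days at 1.05% → €1,761,000 × 1.05% × 186/366 = €9,396.8115
2032-09-20 to 2032-12-31: 103 days at 2.55% → €1,761,000 × 2.55% × 103/366 = €12,637.3402
Total = €35,001.0779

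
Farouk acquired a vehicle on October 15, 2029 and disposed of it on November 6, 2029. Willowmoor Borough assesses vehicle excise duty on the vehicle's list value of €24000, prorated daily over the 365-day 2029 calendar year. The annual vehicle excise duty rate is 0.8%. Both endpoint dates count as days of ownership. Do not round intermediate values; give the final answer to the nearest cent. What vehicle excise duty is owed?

Days held (October 15 – November 6, 2029): 23 out of 365
Tax = €24000 × 0.8% × 23/365 = €12.0986

€12.10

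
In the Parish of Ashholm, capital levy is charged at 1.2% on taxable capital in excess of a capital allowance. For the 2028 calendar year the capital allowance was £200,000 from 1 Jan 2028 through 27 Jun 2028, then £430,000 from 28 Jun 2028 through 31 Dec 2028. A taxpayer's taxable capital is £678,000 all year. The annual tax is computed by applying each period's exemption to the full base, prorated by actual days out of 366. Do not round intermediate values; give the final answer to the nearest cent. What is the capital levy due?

£4,325.84

1 Jan – 27 Jun 2028: 179 days, exemption £200,000 → (£678,000 − £200,000) × 1.2% × 179/366 = £2,805.3115
28 Jun – 31 Dec 2028: 187 days, exemption £430,000 → (£678,000 − £430,000) × 1.2% × 187/366 = £1,520.5246
Total = £4,325.8361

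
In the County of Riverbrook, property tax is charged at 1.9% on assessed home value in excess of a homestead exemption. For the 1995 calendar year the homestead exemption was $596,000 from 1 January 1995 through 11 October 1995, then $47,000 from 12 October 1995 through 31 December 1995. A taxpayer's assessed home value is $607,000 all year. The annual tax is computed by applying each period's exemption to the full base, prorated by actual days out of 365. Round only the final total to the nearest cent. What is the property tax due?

$2,523.82

1 January – 11 October 1995: 284 days, exemption $596,000 → ($607,000 − $596,000) × 1.9% × 284/365 = $162.6192
12 October – 31 December 1995: 81 days, exemption $47,000 → ($607,000 − $47,000) × 1.9% × 81/365 = $2,361.2055
Total = $2,523.8247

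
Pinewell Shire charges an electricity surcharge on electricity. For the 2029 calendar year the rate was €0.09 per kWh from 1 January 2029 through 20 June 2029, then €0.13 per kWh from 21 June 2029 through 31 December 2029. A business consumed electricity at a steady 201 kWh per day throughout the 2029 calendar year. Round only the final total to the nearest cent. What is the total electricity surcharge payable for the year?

€8162.61

1 January – 20 June 2029: 171 days × 201 kWh/day = 34,371 kWh at €0.09/kWh → €3093.39
21 June – 31 December 2029: 194 days × 201 kWh/day = 38,994 kWh at €0.13/kWh → €5069.22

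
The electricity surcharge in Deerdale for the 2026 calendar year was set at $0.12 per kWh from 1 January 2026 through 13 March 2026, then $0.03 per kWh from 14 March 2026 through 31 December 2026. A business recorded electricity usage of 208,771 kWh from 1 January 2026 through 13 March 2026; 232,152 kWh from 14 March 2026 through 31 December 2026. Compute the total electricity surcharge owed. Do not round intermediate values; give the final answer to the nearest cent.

$32,017.08

1 January – 13 March 2026: 208,771 kWh at $0.12/kWh → $25,052.52
14 March – 31 December 2026: 232,152 kWh at $0.03/kWh → $6,964.56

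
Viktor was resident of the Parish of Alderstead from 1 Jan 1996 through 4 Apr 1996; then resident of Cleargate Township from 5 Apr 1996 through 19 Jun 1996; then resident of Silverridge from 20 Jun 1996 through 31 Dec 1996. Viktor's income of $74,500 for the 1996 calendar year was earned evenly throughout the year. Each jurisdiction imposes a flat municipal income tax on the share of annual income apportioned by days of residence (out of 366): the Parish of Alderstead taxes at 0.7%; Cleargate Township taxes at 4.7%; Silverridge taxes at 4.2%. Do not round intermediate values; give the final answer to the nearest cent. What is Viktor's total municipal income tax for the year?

The Parish of Alderstead, 1 Jan – 4 Apr 1996: 95 days → $74,500 × 0.7% × 95/366 = $135.3620
Cleargate Township, 5 Apr – 19 Jun 1996: 76 days → $74,500 × 4.7% × 76/366 = $727.0874
Silverridge, 20 Jun – 31 Dec 1996: 195 days → $74,500 × 4.2% × 195/366 = $1,667.0902
Total = $2,529.5396

$2,529.54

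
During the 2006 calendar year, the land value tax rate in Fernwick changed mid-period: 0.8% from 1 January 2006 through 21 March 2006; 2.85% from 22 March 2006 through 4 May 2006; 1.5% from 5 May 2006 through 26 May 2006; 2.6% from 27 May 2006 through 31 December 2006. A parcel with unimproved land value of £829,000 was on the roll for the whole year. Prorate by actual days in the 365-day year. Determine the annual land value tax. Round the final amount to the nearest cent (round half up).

£17,983.62

1 January – 21 March 2006: 80 days at 0.8% → £829,000 × 0.8% × 80/365 = £1,453.5890
22 March – 4 May 2006: 44 days at 2.85% → £829,000 × 2.85% × 44/365 = £2,848.1260
5 May – 26 May 2006: 22 days at 1.5% → £829,000 × 1.5% × 22/365 = £749.5068
27 May – 31 December 2006: 219 days at 2.6% → £829,000 × 2.6% × 219/365 = £12,932.4000
Total = £17,983.6219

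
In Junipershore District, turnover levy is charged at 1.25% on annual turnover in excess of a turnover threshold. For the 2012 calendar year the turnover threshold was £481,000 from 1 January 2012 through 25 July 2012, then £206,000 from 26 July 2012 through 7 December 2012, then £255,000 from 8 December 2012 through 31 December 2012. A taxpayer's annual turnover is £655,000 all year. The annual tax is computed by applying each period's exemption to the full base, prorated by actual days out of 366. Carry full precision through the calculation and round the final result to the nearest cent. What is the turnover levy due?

£3,628.18

1 January – 25 July 2012: 207 days, exemption £481,000 → (£655,000 − £481,000) × 1.25% × 207/366 = £1,230.1230
26 July – 7 December 2012: 135 days, exemption £206,000 → (£655,000 − £206,000) × 1.25% × 135/366 = £2,070.1844
8 December – 31 December 2012: 24 days, exemption £255,000 → (£655,000 − £255,000) × 1.25% × 24/366 = £327.8689
Total = £3,628.1762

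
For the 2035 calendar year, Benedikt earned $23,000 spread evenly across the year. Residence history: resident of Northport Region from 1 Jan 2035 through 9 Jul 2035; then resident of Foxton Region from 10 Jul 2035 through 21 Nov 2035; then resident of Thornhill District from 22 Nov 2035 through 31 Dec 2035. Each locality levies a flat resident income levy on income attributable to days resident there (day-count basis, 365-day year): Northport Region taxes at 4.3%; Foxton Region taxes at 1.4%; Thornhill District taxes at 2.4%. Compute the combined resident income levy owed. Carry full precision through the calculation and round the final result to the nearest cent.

Northport Region, 1 Jan – 9 Jul 2035: 190 days → $23,000 × 4.3% × 190/365 = $514.8219
Foxton Region, 10 Jul – 21 Nov 2035: 135 days → $23,000 × 1.4% × 135/365 = $119.0959
Thornhill District, 22 Nov – 31 Dec 2035: 40 days → $23,000 × 2.4% × 40/365 = $60.4932
Total = $694.4110

$694.41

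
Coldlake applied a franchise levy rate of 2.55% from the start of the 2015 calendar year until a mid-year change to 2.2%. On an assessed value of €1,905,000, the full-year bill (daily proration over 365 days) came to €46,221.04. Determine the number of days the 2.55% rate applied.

Let d = days at the first rate; then 365 − d days at the second rate.
€1,905,000 × [2.55%·d + 2.2%·(365−d)] / 365 = €46,221.04
Solving gives d = 236, so the new rate took effect on August 25, 2015.

236 days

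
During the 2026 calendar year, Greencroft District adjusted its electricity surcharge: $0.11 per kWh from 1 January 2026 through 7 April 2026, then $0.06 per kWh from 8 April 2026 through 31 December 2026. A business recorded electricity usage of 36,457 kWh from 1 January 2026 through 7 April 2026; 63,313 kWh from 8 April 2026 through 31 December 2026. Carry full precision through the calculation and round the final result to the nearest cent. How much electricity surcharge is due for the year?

$7,809.05

1 January – 7 April 2026: 36,457 kWh at $0.11/kWh → $4,010.27
8 April – 31 December 2026: 63,313 kWh at $0.06/kWh → $3,798.78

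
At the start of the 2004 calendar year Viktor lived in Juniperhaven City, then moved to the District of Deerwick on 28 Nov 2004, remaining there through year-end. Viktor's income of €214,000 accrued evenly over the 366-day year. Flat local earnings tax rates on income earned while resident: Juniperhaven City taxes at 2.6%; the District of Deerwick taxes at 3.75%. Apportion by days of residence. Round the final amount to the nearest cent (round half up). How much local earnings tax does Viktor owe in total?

Juniperhaven City, 1 Jan – 27 Nov 2004: 332 days → €214,000 × 2.6% × 332/366 = €5,047.1257
The District of Deerwick, 28 Nov – 31 Dec 2004: 34 days → €214,000 × 3.75% × 34/366 = €745.4918
Total = €5,792.6175

€5,792.62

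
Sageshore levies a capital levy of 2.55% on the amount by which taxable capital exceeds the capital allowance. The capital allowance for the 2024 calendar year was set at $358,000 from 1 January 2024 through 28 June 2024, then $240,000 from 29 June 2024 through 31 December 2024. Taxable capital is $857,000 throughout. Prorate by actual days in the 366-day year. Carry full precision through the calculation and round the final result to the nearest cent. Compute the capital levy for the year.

1 January – 28 June 2024: 180 days, exemption $358,000 → ($857,000 − $358,000) × 2.55% × 180/366 = $6,257.9508
29 June – 31 December 2024: 186 days, exemption $240,000 → ($857,000 − $240,000) × 2.55% × 186/366 = $7,995.7131
Total = $14,253.6639

$14,253.66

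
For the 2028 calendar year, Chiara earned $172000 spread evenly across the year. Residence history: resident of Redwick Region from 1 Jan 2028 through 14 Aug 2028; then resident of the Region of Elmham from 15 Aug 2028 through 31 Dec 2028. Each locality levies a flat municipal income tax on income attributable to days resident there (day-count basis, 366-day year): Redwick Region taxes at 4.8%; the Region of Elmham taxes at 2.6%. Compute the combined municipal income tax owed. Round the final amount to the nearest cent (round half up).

Redwick Region, 1 Jan – 14 Aug 2028: 227 days → $172000 × 4.8% × 227/366 = $5120.5246
The Region of Elmham, 15 Aug – 31 Dec 2028: 139 days → $172000 × 2.6% × 139/366 = $1698.3825
Total = $6818.9071

$6818.91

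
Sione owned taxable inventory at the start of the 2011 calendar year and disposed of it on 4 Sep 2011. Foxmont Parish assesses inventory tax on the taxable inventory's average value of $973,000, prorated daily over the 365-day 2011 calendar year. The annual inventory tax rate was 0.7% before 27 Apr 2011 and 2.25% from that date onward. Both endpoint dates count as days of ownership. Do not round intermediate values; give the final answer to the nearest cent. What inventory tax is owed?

$10,021.90

1 Jan – 26 Apr 2011: 116 days at 0.7% → $973,000 × 0.7% × 116/365 = $2,164.5918
27 Apr – 4 Sep 2011: 131 days at 2.25% → $973,000 × 2.25% × 131/365 = $7,857.3082
Total = $10,021.9000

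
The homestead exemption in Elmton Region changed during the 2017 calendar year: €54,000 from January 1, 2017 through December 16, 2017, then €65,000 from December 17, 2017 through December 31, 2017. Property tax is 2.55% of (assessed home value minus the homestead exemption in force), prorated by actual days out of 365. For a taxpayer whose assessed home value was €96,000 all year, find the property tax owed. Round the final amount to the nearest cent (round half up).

€1,059.47

January 1 – December 16, 2017: 350 days, exemption €54,000 → (€96,000 − €54,000) × 2.55% × 350/365 = €1,026.9863
December 17 – December 31, 2017: 15 days, exemption €65,000 → (€96,000 − €65,000) × 2.55% × 15/365 = €32.4863
Total = €1,059.4726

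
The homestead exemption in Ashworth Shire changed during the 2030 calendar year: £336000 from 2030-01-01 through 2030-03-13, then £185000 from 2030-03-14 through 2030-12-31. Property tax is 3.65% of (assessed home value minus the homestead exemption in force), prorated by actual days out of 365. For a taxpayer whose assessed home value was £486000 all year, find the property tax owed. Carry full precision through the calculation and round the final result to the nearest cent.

£9899.30

2030-01-01 to 2030-03-13: 72 days, exemption £336000 → (£486000 − £336000) × 3.65% × 72/365 = £1080.0000
2030-03-14 to 2030-12-31: 293 days, exemption £185000 → (£486000 − £185000) × 3.65% × 293/365 = £8819.3000
Total = £9899.3000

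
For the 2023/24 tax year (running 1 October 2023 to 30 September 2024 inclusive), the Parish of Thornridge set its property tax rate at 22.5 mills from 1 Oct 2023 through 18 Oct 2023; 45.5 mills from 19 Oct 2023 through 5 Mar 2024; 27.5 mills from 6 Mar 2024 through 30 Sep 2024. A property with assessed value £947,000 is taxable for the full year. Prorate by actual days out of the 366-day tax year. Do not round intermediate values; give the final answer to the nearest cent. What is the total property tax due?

1 Oct – 18 Oct 2023: 18 days at 22.5 mills → £947,000 × 2.25% × 18/366 = £1,047.9098
19 Oct 2023 – 5 Mar 2024: 139 days at 45.5 mills → £947,000 × 4.55% × 139/366 = £16,364.2117
6 Mar – 30 Sep 2024: 209 days at 27.5 mills → £947,000 × 2.75% × 209/366 = £14,871.2637
Total = £32,283.3852

£32,283.39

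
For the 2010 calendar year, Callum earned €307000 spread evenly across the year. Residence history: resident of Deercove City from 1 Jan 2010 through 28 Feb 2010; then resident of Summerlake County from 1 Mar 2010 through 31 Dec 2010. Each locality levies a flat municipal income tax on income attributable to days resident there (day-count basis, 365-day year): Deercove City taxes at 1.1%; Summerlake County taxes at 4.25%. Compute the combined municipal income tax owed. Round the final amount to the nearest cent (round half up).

€11484.32

Deercove City, 1 Jan – 28 Feb 2010: 59 days → €307000 × 1.1% × 59/365 = €545.8712
Summerlake County, 1 Mar – 31 Dec 2010: 306 days → €307000 × 4.25% × 306/365 = €10938.4521
Total = €11484.3233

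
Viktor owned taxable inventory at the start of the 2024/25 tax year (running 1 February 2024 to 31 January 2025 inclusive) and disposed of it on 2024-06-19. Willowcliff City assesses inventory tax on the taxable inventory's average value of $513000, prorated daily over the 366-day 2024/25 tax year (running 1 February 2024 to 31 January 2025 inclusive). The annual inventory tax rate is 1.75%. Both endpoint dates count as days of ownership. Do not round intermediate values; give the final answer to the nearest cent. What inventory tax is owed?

$3434.02

Days held (2024-02-01 to 2024-06-19): 140 out of 366
Tax = $513000 × 1.75% × 140/366 = $3434.0164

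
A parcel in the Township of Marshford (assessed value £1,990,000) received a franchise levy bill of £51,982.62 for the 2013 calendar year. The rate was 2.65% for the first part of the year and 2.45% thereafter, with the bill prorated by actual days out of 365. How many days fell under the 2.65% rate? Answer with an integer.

296 days

Let d = days at the first rate; then 365 − d days at the second rate.
£1,990,000 × [2.65%·d + 2.45%·(365−d)] / 365 = £51,982.62
Solving gives d = 296, so the new rate took effect on 24 October 2013.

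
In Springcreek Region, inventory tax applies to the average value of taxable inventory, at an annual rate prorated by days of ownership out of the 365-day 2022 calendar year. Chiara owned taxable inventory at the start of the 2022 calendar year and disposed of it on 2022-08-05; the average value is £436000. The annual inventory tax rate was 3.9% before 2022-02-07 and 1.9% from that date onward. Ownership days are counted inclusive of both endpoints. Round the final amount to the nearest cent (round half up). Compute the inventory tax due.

£5808.95

2022-01-01 to 2022-02-06: 37 days at 3.9% → £436000 × 3.9% × 37/365 = £1723.6932
2022-02-07 to 2022-08-05: 180 days at 1.9% → £436000 × 1.9% × 180/365 = £4085.2603
Total = £5808.9534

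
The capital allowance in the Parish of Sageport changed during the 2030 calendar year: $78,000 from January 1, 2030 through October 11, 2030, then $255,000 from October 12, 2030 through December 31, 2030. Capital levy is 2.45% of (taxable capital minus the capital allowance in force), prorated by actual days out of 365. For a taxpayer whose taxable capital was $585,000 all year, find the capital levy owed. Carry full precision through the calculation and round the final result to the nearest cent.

$11,459.15

January 1 – October 11, 2030: 284 days, exemption $78,000 → ($585,000 − $78,000) × 2.45% × 284/365 = $9,664.9479
October 12 – December 31, 2030: 81 days, exemption $255,000 → ($585,000 − $255,000) × 2.45% × 81/365 = $1,794.2055
Total = $11,459.1534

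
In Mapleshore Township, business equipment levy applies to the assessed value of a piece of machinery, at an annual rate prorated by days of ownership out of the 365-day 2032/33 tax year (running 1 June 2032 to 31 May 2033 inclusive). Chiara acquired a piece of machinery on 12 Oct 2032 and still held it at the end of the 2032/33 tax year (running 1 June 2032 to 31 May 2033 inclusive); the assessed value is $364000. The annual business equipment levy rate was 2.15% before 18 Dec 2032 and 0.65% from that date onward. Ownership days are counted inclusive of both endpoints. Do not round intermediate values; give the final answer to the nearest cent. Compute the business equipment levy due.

$2506.12

12 Oct – 17 Dec 2032: 67 days at 2.15% → $364000 × 2.15% × 67/365 = $1436.5534
18 Dec 2032 – 31 May 2033: 165 days at 0.65% → $364000 × 0.65% × 165/365 = $1069.5616
Total = $2506.1151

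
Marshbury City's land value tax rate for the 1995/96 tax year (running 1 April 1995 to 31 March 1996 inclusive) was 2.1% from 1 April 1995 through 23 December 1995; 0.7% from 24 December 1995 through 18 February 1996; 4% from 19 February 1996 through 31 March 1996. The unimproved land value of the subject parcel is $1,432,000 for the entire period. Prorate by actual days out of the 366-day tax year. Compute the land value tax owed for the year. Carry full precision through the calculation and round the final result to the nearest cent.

$30,072.00

1 April – 23 December 1995: 267 days at 2.1% → $1,432,000 × 2.1% × 267/366 = $21,937.7705
24 December 1995 – 18 February 1996: 57 days at 0.7% → $1,432,000 × 0.7% × 57/366 = $1,561.1148
19 February – 31 March 1996: 42 days at 4% → $1,432,000 × 4% × 42/366 = $6,573.1148
Total = $30,072.0000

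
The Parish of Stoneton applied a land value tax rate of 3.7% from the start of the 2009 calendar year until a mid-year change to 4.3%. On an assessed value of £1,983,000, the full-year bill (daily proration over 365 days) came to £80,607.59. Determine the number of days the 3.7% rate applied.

143 days

Let d = days at the first rate; then 365 − d days at the second rate.
£1,983,000 × [3.7%·d + 4.3%·(365−d)] / 365 = £80,607.59
Solving gives d = 143, so the new rate took effect on 24 May 2009.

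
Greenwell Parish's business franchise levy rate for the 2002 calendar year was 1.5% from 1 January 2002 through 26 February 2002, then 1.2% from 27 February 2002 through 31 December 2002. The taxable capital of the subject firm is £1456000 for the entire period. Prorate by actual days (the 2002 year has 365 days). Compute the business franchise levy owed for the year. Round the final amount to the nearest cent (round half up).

£18154.13

1 January – 26 February 2002: 57 days at 1.5% → £1456000 × 1.5% × 57/365 = £3410.6301
27 February – 31 December 2002: 308 days at 1.2% → £1456000 × 1.2% × 308/365 = £14743.4959
Total = £18154.1260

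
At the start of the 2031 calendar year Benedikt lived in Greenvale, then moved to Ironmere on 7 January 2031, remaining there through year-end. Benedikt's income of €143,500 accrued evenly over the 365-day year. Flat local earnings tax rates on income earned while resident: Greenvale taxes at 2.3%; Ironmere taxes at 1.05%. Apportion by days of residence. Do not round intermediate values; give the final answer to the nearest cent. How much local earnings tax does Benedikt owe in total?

Greenvale, 1 January – 6 January 2031: 6 days → €143,500 × 2.3% × 6/365 = €54.2548
Ironmere, 7 January – 31 December 2031: 359 days → €143,500 × 1.05% × 359/365 = €1,481.9815
Total = €1,536.2363

€1,536.24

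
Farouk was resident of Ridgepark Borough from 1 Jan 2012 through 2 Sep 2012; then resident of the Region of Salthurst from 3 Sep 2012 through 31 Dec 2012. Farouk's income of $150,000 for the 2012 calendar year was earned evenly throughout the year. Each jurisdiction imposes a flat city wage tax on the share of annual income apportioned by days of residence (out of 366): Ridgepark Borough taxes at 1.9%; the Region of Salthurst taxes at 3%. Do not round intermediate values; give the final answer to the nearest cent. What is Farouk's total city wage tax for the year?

Ridgepark Borough, 1 Jan – 2 Sep 2012: 246 days → $150,000 × 1.9% × 246/366 = $1,915.5738
The Region of Salthurst, 3 Sep – 31 Dec 2012: 120 days → $150,000 × 3% × 120/366 = $1,475.4098
Total = $3,390.9836

$3,390.98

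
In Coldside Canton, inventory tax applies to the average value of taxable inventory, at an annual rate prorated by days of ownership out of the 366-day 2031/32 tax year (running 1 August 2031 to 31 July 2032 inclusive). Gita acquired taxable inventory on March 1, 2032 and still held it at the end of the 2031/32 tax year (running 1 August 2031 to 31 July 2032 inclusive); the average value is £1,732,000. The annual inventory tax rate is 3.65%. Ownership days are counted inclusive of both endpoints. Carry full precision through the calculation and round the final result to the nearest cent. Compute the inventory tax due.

£26,427.20

Days held (March 1 – July 31, 2032): 153 out of 366
Tax = £1,732,000 × 3.65% × 153/366 = £26,427.1967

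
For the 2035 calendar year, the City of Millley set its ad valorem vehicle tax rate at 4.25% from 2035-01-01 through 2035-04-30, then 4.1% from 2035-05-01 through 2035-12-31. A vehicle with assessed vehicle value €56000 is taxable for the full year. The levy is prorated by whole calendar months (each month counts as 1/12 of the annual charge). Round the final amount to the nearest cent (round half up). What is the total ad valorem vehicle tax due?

2035-01-01 to 2035-04-30: 4 months at 4.25% → €56000 × 4.25% × 4/12 = €793.3333
2035-05-01 to 2035-12-31: 8 months at 4.1% → €56000 × 4.1% × 8/12 = €1530.6667
Total = €2324.0000

€2324.00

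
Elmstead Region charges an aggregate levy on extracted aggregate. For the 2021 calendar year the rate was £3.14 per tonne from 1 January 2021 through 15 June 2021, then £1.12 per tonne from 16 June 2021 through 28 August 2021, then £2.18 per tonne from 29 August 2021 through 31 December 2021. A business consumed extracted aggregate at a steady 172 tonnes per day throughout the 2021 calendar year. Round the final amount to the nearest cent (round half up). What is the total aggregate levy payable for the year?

1 January – 15 June 2021: 166 days × 172 tonnes/day = 28,552 tonnes at £3.14/tonne → £89,653.28
16 June – 28 August 2021: 74 days × 172 tonnes/day = 12,728 tonnes at £1.12/tonne → £14,255.36
29 August – 31 December 2021: 125 days × 172 tonnes/day = 21,500 tonnes at £2.18/tonne → £46,870.00

£150,778.64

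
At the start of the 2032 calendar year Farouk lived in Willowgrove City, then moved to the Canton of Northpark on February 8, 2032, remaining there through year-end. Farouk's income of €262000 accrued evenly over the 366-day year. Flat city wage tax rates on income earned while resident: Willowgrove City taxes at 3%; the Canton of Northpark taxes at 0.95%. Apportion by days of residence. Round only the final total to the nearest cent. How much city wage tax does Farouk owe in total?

Willowgrove City, January 1 – February 7, 2032: 38 days → €262000 × 3% × 38/366 = €816.0656
The Canton of Northpark, February 8 – December 31, 2032: 328 days → €262000 × 0.95% × 328/366 = €2230.5792
Total = €3046.6448

€3046.64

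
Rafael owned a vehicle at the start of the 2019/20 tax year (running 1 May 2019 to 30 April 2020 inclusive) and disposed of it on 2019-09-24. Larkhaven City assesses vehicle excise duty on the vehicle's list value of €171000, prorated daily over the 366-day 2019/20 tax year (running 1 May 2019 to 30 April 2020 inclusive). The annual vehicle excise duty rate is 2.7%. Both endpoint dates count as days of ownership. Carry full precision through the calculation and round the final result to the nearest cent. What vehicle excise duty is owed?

Days held (2019-05-01 to 2019-09-24): 147 out of 366
Tax = €171000 × 2.7% × 147/366 = €1854.3689

€1854.37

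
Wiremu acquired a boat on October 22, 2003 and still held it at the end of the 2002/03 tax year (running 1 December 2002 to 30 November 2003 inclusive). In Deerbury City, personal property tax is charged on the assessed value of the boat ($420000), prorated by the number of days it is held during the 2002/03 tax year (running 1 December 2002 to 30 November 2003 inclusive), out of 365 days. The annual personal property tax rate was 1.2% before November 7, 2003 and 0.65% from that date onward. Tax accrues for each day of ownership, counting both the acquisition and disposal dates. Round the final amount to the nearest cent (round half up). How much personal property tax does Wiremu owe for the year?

$400.44

October 22 – November 6, 2003: 16 days at 1.2% → $420000 × 1.2% × 16/365 = $220.9315
November 7 – November 30, 2003: 24 days at 0.65% → $420000 × 0.65% × 24/365 = $179.5068
Total = $400.4384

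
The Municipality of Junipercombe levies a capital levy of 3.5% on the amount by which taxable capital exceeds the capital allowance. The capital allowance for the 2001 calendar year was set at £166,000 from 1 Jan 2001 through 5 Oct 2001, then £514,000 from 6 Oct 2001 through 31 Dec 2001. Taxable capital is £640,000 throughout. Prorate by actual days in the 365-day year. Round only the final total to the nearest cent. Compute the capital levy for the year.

1 Jan – 5 Oct 2001: 278 days, exemption £166,000 → (£640,000 − £166,000) × 3.5% × 278/365 = £12,635.6712
6 Oct – 31 Dec 2001: 87 days, exemption £514,000 → (£640,000 − £514,000) × 3.5% × 87/365 = £1,051.1507
Total = £13,686.8219

£13,686.82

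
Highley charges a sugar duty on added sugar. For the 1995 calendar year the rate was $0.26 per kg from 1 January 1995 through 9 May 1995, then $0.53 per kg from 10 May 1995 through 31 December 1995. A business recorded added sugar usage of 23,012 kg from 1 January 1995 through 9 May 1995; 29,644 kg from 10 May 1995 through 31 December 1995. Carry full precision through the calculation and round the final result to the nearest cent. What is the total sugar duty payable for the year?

1 January – 9 May 1995: 23,012 kg at $0.26/kg → $5,983.12
10 May – 31 December 1995: 29,644 kg at $0.53/kg → $15,711.32

$21,694.44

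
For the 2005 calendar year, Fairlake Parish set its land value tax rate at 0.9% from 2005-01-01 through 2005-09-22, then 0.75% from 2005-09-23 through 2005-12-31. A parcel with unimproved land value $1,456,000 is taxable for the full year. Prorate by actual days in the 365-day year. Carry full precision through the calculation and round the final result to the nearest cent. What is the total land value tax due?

$12,505.64

2005-01-01 to 2005-09-22: 265 days at 0.9% → $1,456,000 × 0.9% × 265/365 = $9,513.8630
2005-09-23 to 2005-12-31: 100 days at 0.75% → $1,456,000 × 0.75% × 100/365 = $2,991.7808
Total = $12,505.6438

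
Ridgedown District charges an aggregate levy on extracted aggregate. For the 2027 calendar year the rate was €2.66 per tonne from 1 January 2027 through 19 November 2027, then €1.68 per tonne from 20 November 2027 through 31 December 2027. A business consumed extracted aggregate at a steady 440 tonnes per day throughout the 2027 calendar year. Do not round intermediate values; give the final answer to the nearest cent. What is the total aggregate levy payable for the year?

€409,085.60

1 January – 19 November 2027: 323 days × 440 tonnes/day = 142,120 tonnes at €2.66/tonne → €378,039.20
20 November – 31 December 2027: 42 days × 440 tonnes/day = 18,480 tonnes at €1.68/tonne → €31,046.40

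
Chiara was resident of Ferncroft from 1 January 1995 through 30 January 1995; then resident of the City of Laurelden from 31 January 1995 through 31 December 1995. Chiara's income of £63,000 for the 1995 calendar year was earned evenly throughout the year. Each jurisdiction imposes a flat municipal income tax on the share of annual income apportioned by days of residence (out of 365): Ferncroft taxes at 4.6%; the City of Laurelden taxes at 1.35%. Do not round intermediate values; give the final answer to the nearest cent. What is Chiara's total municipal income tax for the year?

Ferncroft, 1 January – 30 January 1995: 30 days → £63,000 × 4.6% × 30/365 = £238.1918
The City of Laurelden, 31 January – 31 December 1995: 335 days → £63,000 × 1.35% × 335/365 = £780.5959
Total = £1,018.7877

£1,018.79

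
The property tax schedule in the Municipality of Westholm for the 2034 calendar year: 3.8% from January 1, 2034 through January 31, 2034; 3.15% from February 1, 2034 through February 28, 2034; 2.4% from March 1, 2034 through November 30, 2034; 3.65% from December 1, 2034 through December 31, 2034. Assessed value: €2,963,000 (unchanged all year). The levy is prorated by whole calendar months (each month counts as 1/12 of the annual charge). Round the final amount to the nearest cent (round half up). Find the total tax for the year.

€79,507.17

January 1 – January 31, 2034: 1 month at 3.8% → €2,963,000 × 3.8% × 1/12 = €9,382.8333
February 1 – February 28, 2034: 1 month at 3.15% → €2,963,000 × 3.15% × 1/12 = €7,777.8750
March 1 – November 30, 2034: 9 months at 2.4% → €2,963,000 × 2.4% × 9/12 = €53,334.0000
December 1 – December 31, 2034: 1 month at 3.65% → €2,963,000 × 3.65% × 1/12 = €9,012.4583
Total = €79,507.1667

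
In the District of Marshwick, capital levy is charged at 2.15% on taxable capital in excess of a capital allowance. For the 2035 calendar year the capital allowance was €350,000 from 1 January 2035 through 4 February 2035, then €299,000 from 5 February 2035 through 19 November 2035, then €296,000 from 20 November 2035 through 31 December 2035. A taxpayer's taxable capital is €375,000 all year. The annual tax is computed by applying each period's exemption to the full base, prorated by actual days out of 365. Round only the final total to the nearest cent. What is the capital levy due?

€1,536.28

1 January – 4 February 2035: 35 days, exemption €350,000 → (€375,000 − €350,000) × 2.15% × 35/365 = €51.5411
5 February – 19 November 2035: 288 days, exemption €299,000 → (€375,000 − €299,000) × 2.15% × 288/365 = €1,289.2932
20 November – 31 December 2035: 42 days, exemption €296,000 → (€375,000 − €296,000) × 2.15% × 42/365 = €195.4438
Total = €1,536.2781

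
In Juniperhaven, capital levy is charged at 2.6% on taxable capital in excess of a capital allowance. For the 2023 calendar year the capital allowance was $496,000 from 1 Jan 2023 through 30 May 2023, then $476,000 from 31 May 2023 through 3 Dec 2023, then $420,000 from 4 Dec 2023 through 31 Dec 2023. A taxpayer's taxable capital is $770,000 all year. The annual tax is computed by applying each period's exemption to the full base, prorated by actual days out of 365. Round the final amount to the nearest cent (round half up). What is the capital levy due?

$7,541.99

1 Jan – 30 May 2023: 150 days, exemption $496,000 → ($770,000 − $496,000) × 2.6% × 150/365 = $2,927.6712
31 May – 3 Dec 2023: 187 days, exemption $476,000 → ($770,000 − $476,000) × 2.6% × 187/365 = $3,916.2411
4 Dec – 31 Dec 2023: 28 days, exemption $420,000 → ($770,000 − $420,000) × 2.6% × 28/365 = $698.0822
Total = $7,541.9945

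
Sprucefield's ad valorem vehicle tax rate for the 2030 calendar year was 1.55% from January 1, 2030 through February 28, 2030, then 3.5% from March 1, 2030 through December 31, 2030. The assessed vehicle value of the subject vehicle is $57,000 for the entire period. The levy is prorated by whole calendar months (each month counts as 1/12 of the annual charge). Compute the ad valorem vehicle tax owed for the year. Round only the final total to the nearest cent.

January 1 – February 28, 2030: 2 months at 1.55% → $57,000 × 1.55% × 2/12 = $147.2500
March 1 – December 31, 2030: 10 months at 3.5% → $57,000 × 3.5% × 10/12 = $1,662.5000
Total = $1,809.7500

$1,809.75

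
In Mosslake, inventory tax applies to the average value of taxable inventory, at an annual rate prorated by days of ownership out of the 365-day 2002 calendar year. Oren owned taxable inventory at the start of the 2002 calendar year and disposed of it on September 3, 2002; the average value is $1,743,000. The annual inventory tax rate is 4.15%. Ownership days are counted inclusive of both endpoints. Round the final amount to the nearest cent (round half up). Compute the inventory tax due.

Days held (January 1 – September 3, 2002): 246 out of 365
Tax = $1,743,000 × 4.15% × 246/365 = $48,751.4712

$48,751.47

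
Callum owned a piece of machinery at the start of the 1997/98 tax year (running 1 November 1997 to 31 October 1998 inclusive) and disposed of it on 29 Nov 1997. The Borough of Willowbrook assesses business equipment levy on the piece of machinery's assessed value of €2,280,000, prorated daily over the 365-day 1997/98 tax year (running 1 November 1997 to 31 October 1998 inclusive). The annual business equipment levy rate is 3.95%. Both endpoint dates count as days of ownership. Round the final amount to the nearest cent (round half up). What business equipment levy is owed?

Days held (1 Nov – 29 Nov 1997): 29 out of 365
Tax = €2,280,000 × 3.95% × 29/365 = €7,155.4521

€7,155.45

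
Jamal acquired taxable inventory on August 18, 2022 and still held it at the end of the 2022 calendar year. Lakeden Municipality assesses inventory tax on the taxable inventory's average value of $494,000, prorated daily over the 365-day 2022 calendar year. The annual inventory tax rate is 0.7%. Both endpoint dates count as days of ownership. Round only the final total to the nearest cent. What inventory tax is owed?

$1,288.46

Days held (August 18 – December 31, 2022): 136 out of 365
Tax = $494,000 × 0.7% × 136/365 = $1,288.4603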